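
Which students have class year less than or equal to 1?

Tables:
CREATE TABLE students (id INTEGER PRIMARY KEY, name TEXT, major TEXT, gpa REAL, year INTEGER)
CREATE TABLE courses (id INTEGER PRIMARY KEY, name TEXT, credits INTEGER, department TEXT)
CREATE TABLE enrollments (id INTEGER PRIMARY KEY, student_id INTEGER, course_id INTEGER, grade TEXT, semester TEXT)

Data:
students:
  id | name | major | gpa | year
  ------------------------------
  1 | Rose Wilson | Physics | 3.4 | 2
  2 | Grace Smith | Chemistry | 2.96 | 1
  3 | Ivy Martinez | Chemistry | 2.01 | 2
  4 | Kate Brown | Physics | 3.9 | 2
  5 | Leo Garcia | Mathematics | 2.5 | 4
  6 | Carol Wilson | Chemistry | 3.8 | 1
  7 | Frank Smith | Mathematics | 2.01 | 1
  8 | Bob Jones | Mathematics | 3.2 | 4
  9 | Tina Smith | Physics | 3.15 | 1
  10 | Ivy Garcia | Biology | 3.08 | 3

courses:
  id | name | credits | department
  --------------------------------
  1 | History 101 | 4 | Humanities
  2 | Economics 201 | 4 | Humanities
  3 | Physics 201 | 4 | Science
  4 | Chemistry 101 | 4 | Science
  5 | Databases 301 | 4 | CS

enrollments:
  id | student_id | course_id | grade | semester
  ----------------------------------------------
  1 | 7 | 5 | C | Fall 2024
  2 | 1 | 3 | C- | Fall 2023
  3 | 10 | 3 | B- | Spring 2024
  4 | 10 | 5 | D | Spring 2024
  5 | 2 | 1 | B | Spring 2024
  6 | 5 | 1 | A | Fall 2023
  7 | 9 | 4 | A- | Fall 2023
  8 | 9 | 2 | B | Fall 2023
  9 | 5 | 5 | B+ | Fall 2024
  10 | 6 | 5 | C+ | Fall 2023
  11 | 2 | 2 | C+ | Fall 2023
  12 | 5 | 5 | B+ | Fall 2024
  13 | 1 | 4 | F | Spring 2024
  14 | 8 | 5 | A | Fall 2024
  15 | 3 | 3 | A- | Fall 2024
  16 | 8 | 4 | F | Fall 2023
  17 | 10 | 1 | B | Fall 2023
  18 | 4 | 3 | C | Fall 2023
SELECT name, year FROM students WHERE year <= 1

Execution result:
name | year
Grace Smith | 1
Carol Wilson | 1
Frank Smith | 1
Tina Smith | 1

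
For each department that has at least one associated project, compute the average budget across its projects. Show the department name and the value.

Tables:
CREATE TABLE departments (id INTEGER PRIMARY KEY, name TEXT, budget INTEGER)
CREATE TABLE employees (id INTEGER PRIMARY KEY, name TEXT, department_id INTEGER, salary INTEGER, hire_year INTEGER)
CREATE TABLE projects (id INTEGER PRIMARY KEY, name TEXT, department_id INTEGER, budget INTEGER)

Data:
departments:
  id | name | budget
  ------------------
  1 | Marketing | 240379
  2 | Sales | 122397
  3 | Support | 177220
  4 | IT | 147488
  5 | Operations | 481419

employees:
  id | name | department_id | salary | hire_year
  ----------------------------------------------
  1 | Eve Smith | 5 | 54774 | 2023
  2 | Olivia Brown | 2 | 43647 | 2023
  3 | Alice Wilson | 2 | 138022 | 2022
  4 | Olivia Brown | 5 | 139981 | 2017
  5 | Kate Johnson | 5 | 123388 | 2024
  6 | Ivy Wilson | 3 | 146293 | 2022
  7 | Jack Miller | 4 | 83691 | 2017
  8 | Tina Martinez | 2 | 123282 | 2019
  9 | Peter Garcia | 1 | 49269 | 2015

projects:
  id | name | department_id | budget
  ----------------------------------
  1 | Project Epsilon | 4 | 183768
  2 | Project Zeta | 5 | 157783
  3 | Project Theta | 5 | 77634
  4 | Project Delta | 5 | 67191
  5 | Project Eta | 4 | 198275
SELECT p.name, AVG(c.budget) AS avg_budget FROM projects c JOIN departments p ON c.department_id = p.id GROUP BY p.id, p.name

Execution result:
name | avg_budget
IT | 191021.50
Operations | 100869.33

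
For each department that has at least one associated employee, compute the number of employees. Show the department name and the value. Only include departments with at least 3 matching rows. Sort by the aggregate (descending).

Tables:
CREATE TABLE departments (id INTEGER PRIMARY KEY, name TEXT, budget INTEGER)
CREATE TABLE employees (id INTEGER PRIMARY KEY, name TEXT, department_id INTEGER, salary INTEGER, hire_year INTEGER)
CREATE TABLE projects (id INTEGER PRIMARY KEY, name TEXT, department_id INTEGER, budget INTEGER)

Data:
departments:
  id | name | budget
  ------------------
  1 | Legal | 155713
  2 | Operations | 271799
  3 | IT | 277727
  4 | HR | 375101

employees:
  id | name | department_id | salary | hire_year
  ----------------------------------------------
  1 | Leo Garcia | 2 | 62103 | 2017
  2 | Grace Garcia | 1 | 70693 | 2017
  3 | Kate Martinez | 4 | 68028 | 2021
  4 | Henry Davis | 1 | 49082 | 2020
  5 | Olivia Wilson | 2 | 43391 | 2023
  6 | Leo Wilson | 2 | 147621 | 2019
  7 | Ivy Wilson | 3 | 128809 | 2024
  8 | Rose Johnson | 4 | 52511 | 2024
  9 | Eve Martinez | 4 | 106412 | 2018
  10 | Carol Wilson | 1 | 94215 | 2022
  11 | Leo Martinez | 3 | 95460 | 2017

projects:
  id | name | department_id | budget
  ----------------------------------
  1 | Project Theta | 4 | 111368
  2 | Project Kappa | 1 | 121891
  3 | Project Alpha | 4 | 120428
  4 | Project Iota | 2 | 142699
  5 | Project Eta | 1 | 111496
SELECT p.name, COUNT(*) AS n FROM employees c JOIN departments p ON c.department_id = p.id GROUP BY p.id, p.name HAVING COUNT(*) >= 3 ORDER BY n DESC

Execution result:
name | n
Legal | 3
Operations | 3
HR | 3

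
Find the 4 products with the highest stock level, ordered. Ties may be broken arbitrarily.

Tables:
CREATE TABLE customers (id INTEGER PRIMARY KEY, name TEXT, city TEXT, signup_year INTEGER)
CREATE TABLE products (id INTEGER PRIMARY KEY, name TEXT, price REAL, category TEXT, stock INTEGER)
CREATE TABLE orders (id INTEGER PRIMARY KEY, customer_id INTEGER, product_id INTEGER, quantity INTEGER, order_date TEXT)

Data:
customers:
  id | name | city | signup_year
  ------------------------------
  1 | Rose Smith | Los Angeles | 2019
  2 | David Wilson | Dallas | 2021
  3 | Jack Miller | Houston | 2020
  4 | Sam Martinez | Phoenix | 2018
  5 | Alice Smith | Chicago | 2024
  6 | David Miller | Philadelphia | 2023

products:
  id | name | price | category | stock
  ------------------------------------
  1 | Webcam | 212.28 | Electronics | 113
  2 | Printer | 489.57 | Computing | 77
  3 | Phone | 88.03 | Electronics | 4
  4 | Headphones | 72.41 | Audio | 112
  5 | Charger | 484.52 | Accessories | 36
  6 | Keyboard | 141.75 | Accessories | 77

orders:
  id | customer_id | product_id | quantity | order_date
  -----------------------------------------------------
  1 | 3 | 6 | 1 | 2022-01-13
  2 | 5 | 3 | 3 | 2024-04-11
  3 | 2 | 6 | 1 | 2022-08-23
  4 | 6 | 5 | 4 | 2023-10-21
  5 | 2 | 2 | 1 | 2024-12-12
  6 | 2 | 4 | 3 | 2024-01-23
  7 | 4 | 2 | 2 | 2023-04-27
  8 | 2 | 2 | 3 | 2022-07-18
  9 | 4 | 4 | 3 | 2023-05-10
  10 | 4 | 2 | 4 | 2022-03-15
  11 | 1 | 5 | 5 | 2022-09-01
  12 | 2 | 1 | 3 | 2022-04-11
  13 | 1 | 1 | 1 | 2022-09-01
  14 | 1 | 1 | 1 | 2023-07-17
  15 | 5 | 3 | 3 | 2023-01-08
SELECT name, stock FROM products ORDER BY stock DESC LIMIT 4

Execution result:
name | stock
Webcam | 113
Headphones | 112
Printer | 77
Keyboard | 77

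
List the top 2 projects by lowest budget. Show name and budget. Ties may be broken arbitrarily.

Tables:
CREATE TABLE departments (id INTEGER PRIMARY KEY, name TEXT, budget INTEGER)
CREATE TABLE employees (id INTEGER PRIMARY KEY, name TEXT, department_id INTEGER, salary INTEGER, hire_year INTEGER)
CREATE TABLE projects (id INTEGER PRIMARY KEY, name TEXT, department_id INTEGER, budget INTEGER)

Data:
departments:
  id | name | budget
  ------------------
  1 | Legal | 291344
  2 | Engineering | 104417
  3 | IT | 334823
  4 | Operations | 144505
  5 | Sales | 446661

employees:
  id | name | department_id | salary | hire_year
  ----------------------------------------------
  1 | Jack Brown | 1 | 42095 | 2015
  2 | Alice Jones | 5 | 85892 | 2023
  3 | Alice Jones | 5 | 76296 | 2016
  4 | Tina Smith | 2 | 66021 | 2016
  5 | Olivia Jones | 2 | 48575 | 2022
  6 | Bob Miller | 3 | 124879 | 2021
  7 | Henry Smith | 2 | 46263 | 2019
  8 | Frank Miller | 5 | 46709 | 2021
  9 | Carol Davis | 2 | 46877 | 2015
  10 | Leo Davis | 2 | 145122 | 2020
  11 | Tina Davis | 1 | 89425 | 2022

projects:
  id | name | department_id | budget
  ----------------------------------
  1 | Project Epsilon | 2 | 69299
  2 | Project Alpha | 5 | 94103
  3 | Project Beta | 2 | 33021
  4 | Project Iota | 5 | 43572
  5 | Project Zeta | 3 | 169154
SELECT name, budget FROM projects ORDER BY budget ASC LIMIT 2

Execution result:
name | budget
Project Beta | 33021
Project Iota | 43572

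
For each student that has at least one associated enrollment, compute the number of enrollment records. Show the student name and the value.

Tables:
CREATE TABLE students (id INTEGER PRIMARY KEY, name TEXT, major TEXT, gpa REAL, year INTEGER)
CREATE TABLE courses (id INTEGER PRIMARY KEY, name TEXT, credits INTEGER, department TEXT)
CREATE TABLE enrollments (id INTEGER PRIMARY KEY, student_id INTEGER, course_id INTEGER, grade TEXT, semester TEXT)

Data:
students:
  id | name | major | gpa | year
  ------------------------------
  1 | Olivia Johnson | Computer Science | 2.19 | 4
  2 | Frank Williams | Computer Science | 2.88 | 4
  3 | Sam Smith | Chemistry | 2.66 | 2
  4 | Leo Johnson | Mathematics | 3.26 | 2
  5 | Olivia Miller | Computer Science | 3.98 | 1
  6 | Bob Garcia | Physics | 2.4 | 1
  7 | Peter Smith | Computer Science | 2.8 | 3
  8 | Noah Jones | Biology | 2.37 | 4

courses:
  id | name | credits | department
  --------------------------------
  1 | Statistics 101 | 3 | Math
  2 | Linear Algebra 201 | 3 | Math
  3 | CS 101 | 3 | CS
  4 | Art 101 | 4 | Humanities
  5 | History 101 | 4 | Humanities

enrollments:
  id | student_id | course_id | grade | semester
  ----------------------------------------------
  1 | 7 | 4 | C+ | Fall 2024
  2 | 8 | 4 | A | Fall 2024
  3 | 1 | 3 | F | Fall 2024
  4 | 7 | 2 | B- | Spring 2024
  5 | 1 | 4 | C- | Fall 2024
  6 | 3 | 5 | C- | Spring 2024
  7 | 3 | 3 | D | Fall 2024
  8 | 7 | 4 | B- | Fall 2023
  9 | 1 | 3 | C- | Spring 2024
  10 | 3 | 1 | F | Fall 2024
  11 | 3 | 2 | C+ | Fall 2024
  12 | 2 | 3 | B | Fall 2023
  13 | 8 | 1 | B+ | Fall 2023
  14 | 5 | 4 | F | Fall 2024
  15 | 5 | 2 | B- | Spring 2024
SELECT p.name, COUNT(*) AS n FROM enrollments c JOIN students p ON c.student_id = p.id GROUP BY p.id, p.name

Execution result:
name | n
Olivia Johnson | 3
Frank Williams | 1
Sam Smith | 4
Olivia Miller | 2
Peter Smith | 3
Noah Jones | 2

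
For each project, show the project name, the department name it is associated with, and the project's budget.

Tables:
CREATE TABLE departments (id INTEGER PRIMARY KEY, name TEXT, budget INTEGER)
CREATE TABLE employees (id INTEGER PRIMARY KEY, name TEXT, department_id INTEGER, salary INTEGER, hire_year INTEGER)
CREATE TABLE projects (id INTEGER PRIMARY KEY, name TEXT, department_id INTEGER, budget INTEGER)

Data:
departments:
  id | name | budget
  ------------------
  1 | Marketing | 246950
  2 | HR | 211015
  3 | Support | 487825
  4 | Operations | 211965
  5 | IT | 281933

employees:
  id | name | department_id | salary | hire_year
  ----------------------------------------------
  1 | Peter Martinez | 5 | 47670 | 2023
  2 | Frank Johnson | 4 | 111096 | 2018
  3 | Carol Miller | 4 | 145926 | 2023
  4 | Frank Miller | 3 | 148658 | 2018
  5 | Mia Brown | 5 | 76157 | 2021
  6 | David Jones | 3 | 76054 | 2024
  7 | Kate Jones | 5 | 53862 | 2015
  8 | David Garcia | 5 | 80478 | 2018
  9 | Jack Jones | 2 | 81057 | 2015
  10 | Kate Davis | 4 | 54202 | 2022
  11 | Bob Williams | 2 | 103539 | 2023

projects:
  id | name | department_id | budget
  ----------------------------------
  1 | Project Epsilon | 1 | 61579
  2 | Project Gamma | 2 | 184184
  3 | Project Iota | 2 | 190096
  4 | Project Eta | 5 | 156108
SELECT c.name, p.name AS department, c.budget FROM projects c JOIN departments p ON c.department_id = p.id

Execution result:
name | department | budget
Project Epsilon | Marketing | 61579
Project Gamma | HR | 184184
Project Iota | HR | 190096
Project Eta | IT | 156108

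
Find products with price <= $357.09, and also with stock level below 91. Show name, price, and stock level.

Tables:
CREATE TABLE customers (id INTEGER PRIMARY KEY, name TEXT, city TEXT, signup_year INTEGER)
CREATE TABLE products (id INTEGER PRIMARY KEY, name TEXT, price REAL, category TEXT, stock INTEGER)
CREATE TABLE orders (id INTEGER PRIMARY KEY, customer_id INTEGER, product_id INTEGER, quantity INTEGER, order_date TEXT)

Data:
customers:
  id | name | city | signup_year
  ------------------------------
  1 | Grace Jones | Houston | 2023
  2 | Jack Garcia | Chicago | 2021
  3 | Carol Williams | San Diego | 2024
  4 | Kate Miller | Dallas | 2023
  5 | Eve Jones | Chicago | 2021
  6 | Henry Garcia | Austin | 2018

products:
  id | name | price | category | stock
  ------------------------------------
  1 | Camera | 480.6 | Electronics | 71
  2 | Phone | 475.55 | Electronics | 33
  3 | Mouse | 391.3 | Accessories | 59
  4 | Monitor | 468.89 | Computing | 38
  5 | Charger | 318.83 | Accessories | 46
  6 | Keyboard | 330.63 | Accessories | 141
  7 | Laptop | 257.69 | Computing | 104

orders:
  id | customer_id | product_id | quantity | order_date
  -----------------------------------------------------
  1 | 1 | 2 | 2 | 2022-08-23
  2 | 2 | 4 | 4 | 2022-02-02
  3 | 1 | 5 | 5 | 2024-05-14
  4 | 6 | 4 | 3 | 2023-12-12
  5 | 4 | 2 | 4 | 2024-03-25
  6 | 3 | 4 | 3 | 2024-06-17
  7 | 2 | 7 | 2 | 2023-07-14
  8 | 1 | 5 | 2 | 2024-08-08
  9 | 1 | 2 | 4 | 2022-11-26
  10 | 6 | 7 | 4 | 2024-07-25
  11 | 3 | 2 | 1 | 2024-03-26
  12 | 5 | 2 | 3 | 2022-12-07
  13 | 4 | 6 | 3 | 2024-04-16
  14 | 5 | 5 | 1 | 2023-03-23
SELECT name, price, stock FROM products WHERE price <= 357.09 AND stock < 91

Execution result:
name | price | stock
Charger | 318.83 | 46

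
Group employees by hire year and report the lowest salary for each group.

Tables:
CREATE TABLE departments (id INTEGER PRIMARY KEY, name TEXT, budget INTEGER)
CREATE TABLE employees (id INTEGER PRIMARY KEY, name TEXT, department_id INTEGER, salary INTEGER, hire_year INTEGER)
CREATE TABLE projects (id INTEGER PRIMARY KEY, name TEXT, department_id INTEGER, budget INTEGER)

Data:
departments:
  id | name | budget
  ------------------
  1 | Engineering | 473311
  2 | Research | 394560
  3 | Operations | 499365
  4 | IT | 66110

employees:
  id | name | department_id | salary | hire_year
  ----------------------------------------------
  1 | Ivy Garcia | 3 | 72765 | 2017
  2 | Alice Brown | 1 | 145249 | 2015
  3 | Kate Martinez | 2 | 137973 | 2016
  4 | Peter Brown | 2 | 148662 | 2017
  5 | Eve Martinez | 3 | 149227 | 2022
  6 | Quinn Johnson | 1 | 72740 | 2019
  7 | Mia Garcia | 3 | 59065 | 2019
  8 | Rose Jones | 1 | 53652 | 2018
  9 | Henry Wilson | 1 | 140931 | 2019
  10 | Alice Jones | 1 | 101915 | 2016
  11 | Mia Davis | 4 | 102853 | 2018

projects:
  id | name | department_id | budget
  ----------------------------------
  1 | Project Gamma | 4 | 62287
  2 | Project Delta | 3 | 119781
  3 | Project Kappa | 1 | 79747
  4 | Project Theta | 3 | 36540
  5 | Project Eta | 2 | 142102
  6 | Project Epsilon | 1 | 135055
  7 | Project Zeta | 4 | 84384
SELECT hire_year, MIN(salary) AS min_salary FROM employees GROUP BY hire_year

Execution result:
hire_year | min_salary
2015 | 145249
2016 | 101915
2017 | 72765
2018 | 53652
2019 | 59065
2022 | 149227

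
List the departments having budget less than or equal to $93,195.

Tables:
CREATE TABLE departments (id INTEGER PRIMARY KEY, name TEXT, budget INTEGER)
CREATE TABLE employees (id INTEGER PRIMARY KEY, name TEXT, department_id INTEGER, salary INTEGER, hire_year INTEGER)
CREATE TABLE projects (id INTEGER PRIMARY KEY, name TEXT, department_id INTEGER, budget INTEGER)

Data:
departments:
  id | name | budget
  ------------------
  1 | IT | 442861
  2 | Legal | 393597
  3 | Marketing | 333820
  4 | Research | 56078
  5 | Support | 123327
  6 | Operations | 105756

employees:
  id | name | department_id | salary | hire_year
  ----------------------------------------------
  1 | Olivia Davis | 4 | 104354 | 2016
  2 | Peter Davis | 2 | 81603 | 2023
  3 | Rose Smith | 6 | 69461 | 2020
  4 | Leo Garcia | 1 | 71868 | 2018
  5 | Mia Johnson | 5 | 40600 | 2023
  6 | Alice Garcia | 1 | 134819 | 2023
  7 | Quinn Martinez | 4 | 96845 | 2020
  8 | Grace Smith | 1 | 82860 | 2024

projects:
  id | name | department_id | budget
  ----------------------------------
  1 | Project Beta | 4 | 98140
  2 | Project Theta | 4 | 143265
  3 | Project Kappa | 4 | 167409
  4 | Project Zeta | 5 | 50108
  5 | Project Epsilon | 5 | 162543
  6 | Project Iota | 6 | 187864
SELECT name, budget FROM departments WHERE budget <= 93195

Execution result:
name | budget
Research | 56078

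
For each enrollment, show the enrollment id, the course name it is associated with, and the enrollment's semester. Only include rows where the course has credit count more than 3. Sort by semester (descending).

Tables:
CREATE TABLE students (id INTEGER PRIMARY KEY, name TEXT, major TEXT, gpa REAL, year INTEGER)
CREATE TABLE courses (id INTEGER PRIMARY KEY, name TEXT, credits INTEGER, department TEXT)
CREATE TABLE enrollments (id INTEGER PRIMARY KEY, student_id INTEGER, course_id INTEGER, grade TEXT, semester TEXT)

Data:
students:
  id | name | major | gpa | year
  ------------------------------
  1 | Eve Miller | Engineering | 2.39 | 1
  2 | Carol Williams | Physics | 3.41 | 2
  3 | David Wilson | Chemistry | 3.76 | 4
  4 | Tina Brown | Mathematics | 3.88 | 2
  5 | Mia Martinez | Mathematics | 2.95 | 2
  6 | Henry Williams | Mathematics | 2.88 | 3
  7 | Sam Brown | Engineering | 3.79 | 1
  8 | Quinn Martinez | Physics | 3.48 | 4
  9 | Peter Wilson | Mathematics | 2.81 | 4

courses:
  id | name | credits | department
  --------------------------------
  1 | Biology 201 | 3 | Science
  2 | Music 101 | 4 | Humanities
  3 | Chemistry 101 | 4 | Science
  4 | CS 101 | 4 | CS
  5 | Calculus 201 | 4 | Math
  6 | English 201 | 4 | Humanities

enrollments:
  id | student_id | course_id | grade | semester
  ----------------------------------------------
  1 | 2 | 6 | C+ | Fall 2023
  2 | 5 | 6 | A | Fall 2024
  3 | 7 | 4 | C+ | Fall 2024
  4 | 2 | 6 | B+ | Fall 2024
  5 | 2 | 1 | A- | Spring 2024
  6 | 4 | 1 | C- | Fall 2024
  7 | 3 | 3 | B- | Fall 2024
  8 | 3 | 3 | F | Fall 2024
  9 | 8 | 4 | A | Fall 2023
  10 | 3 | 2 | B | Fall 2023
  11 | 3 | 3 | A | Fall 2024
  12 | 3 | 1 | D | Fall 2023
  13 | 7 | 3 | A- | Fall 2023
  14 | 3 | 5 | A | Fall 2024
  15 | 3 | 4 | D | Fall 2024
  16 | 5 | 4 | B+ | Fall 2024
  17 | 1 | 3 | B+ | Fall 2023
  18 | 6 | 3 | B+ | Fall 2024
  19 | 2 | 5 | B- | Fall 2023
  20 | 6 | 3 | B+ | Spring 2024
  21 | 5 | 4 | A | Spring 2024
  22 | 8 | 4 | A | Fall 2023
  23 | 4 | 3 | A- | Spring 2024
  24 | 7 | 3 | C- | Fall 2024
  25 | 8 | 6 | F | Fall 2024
SELECT c.id, p.name AS course, c.semester FROM enrollments c JOIN courses p ON c.course_id = p.id WHERE p.credits > 3 ORDER BY c.semester DESC

Execution result:
id | course | semester
20 | Chemistry 101 | Spring 2024
21 | CS 101 | Spring 2024
23 | Chemistry 101 | Spring 2024
2 | English 201 | Fall 2024
3 | CS 101 | Fall 2024
4 | English 201 | Fall 2024
7 | Chemistry 101 | Fall 2024
8 | Chemistry 101 | Fall 2024
11 | Chemistry 101 | Fall 2024
14 | Calculus 201 | Fall 2024
15 | CS 101 | Fall 2024
16 | CS 101 | Fall 2024
18 | Chemistry 101 | Fall 2024
24 | Chemistry 101 | Fall 2024
25 | English 201 | Fall 2024
1 | English 201 | Fall 2023
9 | CS 101 | Fall 2023
10 | Music 101 | Fall 2023
13 | Chemistry 101 | Fall 2023
17 | Chemistry 101 | Fall 2023
19 | Calculus 201 | Fall 2023
22 | CS 101 | Fall 2023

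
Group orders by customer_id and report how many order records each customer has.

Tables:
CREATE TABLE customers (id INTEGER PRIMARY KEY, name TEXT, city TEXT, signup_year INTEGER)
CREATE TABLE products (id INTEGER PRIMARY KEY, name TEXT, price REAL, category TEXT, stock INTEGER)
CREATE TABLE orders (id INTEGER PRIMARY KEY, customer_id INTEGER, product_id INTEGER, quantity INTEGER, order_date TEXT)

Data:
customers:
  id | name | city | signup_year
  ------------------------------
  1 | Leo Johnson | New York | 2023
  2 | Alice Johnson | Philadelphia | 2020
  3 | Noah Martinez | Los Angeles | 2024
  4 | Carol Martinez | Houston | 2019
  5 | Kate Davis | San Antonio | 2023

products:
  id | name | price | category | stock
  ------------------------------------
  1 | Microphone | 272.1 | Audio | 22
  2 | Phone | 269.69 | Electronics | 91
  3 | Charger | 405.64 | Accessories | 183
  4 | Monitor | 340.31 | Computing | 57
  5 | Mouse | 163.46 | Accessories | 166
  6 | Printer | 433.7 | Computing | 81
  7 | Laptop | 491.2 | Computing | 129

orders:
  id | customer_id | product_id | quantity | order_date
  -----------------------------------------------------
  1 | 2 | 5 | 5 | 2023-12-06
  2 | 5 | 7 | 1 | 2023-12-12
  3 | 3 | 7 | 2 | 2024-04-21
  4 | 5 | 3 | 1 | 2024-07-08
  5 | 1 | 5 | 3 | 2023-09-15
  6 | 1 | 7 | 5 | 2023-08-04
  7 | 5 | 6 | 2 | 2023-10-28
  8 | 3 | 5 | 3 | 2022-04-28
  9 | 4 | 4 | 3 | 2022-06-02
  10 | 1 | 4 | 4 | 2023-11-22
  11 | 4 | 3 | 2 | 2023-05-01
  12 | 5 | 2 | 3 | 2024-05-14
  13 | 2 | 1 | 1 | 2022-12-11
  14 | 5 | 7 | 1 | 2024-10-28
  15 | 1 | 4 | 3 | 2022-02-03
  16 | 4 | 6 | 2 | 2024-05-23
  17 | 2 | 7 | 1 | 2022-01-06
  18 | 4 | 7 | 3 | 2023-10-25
SELECT customer_id, COUNT(*) AS order_count FROM orders GROUP BY customer_id

Execution result:
customer_id | order_count
1 | 4
2 | 3
3 | 2
4 | 4
5 | 5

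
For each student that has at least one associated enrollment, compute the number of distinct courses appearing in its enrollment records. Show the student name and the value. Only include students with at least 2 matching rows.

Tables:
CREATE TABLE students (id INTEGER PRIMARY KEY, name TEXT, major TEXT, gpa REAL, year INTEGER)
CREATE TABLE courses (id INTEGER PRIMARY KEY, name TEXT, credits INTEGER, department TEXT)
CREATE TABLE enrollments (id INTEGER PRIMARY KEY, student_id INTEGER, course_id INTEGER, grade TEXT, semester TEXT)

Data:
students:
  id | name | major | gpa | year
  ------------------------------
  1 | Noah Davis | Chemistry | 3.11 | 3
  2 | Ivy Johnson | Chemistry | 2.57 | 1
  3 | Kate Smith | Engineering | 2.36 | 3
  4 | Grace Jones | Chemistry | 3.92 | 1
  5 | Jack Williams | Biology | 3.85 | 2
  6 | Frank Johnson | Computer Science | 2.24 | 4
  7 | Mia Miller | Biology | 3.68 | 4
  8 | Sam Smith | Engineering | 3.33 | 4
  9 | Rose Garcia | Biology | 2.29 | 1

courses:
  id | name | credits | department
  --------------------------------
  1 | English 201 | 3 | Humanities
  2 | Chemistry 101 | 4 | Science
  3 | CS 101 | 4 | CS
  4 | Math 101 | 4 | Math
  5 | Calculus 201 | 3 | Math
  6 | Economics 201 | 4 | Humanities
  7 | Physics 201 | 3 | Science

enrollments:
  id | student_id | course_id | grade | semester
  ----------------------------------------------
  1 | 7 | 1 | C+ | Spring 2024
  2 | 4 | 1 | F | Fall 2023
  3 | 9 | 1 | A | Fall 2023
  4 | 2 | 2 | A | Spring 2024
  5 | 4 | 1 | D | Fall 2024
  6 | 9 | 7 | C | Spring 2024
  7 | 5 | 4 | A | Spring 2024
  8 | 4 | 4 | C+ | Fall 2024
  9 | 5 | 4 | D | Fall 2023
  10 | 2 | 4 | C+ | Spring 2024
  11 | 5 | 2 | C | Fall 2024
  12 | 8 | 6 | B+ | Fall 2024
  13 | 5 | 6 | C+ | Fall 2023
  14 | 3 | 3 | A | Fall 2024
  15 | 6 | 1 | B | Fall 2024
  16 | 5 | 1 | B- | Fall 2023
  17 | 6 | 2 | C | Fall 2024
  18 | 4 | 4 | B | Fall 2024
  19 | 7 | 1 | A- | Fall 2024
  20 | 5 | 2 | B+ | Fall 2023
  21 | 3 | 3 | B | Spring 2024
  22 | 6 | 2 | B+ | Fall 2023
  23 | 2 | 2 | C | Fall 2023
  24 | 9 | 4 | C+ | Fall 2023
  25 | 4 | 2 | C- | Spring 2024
SELECT p.name, COUNT(DISTINCT c.course_id) AS distinct_course_count FROM enrollments c JOIN students p ON c.student_id = p.id GROUP BY p.id, p.name HAVING COUNT(*) >= 2

Execution result:
name | distinct_course_count
Ivy Johnson | 2
Kate Smith | 1
Grace Jones | 3
Jack Williams | 4
Frank Johnson | 2
Mia Miller | 1
Rose Garcia | 3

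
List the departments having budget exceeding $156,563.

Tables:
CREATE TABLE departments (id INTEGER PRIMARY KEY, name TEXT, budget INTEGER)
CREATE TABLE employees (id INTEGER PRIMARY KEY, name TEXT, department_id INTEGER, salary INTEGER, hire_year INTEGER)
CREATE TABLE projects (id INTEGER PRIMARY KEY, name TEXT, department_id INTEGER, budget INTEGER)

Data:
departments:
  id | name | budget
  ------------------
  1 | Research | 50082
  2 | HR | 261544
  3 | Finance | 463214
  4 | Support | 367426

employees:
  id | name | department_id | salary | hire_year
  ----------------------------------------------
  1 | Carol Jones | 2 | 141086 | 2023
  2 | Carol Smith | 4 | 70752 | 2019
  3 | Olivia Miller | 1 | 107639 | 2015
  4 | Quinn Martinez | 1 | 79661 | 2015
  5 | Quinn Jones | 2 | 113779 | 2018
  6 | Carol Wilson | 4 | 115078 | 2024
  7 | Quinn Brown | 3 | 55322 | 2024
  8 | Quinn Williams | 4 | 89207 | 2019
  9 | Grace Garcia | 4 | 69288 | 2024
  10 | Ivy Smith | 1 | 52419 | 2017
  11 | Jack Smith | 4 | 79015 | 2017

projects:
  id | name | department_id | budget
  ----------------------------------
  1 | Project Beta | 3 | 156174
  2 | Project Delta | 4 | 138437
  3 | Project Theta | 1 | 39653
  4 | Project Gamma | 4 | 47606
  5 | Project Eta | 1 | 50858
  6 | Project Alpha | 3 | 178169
SELECT name, budget FROM departments WHERE budget > 156563

Execution result:
name | budget
HR | 261544
Finance | 463214
Support | 367426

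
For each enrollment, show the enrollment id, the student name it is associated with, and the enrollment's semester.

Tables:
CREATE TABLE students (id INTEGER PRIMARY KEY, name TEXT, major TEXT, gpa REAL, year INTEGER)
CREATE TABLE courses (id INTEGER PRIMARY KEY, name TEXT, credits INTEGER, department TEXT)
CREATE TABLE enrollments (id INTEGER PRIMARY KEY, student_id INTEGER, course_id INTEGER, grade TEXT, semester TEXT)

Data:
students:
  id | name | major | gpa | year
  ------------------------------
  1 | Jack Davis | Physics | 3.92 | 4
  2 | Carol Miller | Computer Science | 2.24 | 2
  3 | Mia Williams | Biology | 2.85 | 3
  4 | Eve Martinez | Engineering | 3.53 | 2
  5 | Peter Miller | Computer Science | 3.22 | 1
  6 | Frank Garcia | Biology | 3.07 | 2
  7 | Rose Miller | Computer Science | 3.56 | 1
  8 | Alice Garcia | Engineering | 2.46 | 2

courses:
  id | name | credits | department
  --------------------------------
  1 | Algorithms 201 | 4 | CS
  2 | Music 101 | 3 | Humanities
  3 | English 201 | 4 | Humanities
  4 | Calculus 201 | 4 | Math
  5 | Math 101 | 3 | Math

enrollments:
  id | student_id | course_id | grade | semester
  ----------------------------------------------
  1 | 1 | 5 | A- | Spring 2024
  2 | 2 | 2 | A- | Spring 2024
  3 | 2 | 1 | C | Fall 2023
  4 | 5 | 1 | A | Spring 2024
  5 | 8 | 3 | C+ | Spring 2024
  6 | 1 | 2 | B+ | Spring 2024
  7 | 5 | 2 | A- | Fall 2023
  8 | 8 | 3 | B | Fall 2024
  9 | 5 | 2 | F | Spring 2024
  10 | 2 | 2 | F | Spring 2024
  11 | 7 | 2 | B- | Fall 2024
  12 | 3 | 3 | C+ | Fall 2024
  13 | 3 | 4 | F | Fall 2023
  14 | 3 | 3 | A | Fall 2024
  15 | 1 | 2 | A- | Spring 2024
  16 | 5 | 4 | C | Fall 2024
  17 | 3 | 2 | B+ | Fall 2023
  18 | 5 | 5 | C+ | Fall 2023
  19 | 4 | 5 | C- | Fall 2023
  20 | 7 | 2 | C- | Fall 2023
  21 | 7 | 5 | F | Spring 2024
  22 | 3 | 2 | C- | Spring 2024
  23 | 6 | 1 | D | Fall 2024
SELECT c.id, p.name AS student, c.semester FROM enrollments c JOIN students p ON c.student_id = p.id

Execution result:
id | student | semester
1 | Jack Davis | Spring 2024
2 | Carol Miller | Spring 2024
3 | Carol Miller | Fall 2023
4 | Peter Miller | Spring 2024
5 | Alice Garcia | Spring 2024
6 | Jack Davis | Spring 2024
7 | Peter Miller | Fall 2023
8 | Alice Garcia | Fall 2024
9 | Peter Miller | Spring 2024
10 | Carol Miller | Spring 2024
11 | Rose Miller | Fall 2024
12 | Mia Williams | Fall 2024
13 | Mia Williams | Fall 2023
14 | Mia Williams | Fall 2024
15 | Jack Davis | Spring 2024
16 | Peter Miller | Fall 2024
17 | Mia Williams | Fall 2023
18 | Peter Miller | Fall 2023
19 | Eve Martinez | Fall 2023
20 | Rose Miller | Fall 2023
21 | Rose Miller | Spring 2024
22 | Mia Williams | Spring 2024
23 | Frank Garcia | Fall 2024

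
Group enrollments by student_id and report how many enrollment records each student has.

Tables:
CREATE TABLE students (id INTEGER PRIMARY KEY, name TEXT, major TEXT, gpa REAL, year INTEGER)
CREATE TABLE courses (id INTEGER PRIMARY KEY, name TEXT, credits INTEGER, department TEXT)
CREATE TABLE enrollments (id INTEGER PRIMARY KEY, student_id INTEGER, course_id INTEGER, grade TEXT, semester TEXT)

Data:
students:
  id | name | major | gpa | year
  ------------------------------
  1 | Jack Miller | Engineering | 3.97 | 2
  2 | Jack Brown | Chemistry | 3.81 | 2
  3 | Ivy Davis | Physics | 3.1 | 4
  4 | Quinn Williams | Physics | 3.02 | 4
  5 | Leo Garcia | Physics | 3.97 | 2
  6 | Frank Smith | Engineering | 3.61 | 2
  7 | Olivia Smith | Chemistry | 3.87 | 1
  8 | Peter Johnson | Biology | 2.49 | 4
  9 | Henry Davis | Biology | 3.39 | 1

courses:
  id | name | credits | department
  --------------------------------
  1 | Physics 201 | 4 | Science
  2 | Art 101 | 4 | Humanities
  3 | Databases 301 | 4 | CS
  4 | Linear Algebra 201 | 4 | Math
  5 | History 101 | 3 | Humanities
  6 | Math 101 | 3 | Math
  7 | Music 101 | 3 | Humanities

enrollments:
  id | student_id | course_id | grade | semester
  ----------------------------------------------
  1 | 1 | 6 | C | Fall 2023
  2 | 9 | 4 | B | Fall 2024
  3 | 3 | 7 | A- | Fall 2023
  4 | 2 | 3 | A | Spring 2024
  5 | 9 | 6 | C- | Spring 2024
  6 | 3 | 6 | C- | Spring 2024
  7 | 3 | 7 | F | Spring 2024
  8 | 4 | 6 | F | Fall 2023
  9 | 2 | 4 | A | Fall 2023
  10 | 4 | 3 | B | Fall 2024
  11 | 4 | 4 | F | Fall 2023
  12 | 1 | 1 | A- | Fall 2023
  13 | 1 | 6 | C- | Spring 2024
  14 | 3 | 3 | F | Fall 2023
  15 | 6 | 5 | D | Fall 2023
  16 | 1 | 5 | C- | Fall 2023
SELECT student_id, COUNT(*) AS enrollment_count FROM enrollments GROUP BY student_id

Execution result:
student_id | enrollment_count
1 | 4
2 | 2
3 | 4
4 | 3
6 | 1
9 | 2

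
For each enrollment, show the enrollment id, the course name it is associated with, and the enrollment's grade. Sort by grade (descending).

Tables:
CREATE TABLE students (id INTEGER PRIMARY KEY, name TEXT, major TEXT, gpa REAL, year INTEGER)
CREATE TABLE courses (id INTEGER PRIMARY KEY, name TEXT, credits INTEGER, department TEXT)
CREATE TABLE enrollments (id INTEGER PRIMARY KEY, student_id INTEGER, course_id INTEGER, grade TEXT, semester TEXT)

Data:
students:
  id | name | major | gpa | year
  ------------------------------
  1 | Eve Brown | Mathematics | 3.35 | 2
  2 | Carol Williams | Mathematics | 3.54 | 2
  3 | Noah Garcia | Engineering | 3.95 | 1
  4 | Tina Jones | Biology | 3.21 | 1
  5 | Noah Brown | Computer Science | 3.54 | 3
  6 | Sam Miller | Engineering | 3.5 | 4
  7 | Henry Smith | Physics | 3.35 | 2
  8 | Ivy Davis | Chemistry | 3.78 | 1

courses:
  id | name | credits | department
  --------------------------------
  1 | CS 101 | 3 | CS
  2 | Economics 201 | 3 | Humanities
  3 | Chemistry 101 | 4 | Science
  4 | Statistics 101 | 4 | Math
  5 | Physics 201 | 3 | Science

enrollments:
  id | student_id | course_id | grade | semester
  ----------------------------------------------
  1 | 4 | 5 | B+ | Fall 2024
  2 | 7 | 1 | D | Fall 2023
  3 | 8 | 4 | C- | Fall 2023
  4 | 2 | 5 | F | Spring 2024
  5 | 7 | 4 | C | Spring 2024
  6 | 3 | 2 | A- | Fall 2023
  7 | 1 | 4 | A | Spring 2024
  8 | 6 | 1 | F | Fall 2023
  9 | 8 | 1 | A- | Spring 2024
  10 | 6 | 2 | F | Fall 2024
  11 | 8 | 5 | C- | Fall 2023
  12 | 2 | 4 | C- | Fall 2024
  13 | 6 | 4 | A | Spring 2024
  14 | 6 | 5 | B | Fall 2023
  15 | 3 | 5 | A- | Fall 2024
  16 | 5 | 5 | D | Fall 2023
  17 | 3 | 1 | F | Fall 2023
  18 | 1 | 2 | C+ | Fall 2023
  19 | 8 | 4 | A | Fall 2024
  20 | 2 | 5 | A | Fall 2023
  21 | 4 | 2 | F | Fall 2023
SELECT c.id, p.name AS course, c.grade FROM enrollments c JOIN courses p ON c.course_id = p.id ORDER BY c.grade DESC

Execution result:
id | course | grade
4 | Physics 201 | F
8 | CS 101 | F
10 | Economics 201 | F
17 | CS 101 | F
21 | Economics 201 | F
2 | CS 101 | D
16 | Physics 201 | D
3 | Statistics 101 | C-
11 | Physics 201 | C-
12 | Statistics 101 | C-
18 | Economics 201 | C+
5 | Statistics 101 | C
1 | Physics 201 | B+
14 | Physics 201 | B
6 | Economics 201 | A-
9 | CS 101 | A-
15 | Physics 201 | A-
7 | Statistics 101 | A
13 | Statistics 101 | A
19 | Statistics 101 | A
20 | Physics 201 | A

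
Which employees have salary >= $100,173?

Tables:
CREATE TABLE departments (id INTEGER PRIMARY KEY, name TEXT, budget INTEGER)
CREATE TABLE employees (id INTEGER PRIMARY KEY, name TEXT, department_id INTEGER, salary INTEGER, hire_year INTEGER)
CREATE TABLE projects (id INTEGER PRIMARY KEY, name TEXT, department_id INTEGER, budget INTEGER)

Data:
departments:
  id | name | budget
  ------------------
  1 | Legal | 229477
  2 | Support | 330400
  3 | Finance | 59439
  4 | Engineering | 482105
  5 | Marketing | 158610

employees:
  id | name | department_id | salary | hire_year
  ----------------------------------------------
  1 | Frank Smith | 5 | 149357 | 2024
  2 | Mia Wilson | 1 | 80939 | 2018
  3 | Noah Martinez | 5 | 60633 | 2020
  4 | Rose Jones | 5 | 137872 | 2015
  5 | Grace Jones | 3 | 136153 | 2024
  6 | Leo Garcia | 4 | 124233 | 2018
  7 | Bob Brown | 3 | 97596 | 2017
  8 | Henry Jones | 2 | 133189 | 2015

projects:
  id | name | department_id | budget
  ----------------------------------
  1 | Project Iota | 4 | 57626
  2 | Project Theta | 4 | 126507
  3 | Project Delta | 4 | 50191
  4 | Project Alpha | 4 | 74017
SELECT name, salary FROM employees WHERE salary >= 100173

Execution result:
name | salary
Frank Smith | 149357
Rose Jones | 137872
Grace Jones | 136153
Leo Garcia | 124233
Henry Jones | 133189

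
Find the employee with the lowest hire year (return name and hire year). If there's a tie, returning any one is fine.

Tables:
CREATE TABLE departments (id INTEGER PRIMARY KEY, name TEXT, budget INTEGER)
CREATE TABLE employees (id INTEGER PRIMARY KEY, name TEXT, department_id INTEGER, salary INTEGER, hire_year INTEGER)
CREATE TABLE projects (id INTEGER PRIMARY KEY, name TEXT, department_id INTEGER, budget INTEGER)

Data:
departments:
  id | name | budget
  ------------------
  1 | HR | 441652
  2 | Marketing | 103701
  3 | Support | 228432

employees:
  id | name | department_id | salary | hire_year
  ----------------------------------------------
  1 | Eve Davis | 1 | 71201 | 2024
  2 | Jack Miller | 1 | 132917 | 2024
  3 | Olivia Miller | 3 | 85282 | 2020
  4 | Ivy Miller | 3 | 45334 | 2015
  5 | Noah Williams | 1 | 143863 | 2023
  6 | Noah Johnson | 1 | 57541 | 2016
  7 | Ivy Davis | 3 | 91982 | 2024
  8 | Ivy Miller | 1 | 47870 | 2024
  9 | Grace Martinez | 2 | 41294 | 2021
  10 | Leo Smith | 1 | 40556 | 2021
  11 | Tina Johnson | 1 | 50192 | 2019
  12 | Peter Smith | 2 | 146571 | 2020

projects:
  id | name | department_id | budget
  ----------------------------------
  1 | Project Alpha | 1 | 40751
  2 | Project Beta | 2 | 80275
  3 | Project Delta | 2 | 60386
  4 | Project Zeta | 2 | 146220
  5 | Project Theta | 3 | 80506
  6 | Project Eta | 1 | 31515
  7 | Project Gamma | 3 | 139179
SELECT name, hire_year FROM employees ORDER BY hire_year ASC LIMIT 1

Execution result:
name | hire_year
Ivy Miller | 2015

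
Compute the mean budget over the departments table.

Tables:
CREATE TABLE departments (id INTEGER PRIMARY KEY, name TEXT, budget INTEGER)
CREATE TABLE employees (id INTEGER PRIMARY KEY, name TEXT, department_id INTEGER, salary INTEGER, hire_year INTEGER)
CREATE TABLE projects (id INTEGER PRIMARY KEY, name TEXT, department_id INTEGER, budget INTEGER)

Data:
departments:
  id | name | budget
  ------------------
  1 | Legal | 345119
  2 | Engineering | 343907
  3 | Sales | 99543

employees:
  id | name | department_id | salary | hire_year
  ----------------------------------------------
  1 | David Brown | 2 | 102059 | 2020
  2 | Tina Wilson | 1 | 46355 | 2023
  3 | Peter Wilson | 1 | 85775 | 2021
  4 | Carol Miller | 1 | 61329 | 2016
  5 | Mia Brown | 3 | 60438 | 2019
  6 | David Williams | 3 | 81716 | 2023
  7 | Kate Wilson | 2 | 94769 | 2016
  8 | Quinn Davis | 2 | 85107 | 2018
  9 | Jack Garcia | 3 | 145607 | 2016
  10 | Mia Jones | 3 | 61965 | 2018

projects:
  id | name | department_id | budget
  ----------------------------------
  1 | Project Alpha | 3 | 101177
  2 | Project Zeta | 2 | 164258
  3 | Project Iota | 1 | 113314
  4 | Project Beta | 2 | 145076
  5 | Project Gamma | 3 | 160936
SELECT AVG(budget) FROM departments

Execution result:
262856.33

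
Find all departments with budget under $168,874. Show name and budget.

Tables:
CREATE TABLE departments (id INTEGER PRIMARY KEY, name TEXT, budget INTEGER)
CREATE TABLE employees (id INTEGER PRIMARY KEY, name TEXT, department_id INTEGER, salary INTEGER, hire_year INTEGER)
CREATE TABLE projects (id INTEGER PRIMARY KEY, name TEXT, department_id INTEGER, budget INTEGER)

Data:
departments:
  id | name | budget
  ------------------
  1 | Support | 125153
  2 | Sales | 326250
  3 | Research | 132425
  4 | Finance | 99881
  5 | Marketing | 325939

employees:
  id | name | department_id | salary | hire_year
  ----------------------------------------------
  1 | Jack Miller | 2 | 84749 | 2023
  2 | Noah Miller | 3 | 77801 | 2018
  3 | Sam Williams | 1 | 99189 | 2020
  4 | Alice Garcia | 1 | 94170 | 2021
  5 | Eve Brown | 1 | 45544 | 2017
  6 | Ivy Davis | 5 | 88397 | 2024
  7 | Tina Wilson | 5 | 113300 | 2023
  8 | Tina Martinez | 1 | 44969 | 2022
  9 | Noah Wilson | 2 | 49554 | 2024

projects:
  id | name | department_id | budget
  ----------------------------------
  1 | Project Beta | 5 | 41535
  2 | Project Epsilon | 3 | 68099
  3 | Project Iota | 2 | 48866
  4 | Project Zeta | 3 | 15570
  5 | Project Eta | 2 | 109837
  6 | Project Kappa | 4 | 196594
SELECT name, budget FROM departments WHERE budget < 168874

Execution result:
name | budget
Support | 125153
Research | 132425
Finance | 99881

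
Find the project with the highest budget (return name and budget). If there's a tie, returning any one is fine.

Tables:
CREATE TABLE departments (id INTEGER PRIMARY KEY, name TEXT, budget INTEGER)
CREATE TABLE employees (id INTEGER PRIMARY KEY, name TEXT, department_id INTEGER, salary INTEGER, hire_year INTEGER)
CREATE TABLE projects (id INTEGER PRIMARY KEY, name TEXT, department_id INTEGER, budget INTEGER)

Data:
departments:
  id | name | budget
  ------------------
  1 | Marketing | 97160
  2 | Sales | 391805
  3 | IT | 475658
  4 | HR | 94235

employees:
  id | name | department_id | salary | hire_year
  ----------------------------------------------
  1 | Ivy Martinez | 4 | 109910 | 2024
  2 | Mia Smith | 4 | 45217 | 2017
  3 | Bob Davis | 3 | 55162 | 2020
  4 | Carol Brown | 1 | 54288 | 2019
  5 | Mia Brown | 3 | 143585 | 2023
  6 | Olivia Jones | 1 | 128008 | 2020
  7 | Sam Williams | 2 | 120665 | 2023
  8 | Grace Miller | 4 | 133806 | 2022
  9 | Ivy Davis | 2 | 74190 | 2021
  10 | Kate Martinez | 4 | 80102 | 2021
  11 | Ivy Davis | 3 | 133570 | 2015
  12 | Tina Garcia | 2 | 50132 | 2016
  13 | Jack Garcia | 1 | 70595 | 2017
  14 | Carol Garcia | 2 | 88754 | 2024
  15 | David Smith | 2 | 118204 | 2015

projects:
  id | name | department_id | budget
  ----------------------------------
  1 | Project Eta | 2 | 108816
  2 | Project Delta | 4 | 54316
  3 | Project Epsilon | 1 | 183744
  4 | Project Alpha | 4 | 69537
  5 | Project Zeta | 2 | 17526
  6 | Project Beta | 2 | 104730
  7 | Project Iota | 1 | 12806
SELECT name, budget FROM projects ORDER BY budget DESC LIMIT 1

Execution result:
name | budget
Project Epsilon | 183744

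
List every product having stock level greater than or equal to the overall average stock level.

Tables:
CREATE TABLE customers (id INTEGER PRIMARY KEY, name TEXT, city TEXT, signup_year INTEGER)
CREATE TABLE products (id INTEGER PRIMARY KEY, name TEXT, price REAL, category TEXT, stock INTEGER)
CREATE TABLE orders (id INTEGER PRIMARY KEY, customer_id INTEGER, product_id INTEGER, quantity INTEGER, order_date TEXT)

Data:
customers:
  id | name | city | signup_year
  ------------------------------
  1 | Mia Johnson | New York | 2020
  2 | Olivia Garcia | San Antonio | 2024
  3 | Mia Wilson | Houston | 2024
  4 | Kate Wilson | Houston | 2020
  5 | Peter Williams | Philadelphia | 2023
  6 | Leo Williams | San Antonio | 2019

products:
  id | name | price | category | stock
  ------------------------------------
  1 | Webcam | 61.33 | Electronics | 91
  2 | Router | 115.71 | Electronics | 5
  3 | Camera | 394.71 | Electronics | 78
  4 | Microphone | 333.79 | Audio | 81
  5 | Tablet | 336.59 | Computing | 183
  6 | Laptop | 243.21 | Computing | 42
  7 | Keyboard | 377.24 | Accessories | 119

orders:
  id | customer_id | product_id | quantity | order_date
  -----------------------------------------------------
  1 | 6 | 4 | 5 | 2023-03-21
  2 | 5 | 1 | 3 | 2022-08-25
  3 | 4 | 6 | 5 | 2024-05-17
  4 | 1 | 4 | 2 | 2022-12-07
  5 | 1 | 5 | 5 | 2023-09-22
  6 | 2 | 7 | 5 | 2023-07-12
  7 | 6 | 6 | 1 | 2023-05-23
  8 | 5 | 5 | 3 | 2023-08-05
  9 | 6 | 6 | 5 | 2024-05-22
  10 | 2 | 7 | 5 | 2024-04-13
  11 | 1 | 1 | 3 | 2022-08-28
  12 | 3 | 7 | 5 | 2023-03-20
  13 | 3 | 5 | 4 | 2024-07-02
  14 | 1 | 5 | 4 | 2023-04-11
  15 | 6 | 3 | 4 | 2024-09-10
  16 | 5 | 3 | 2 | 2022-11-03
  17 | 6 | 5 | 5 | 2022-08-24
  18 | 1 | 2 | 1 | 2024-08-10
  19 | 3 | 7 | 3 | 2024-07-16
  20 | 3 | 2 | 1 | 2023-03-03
SELECT name, stock FROM products WHERE stock >= (SELECT AVG(stock) FROM products)

Execution result:
name | stock
Webcam | 91
Tablet | 183
Keyboard | 119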